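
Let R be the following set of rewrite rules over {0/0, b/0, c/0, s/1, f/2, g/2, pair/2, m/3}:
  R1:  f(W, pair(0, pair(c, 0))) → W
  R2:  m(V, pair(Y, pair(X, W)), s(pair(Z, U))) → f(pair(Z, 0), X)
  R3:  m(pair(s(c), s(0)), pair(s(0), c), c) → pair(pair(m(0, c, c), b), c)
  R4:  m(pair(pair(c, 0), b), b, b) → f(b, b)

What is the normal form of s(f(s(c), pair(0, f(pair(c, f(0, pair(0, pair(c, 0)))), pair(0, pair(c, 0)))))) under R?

1. s(f(s(c), pair(0, f(pair(c, f(0, pair(0, pair(c, 0)))), pair(0, pair(c, 0))))))  →  s(f(s(c), pair(0, pair(c, f(0, pair(0, pair(c, 0)))))))   [R1 at 1.2.2]
2. s(f(s(c), pair(0, pair(c, f(0, pair(0, pair(c, 0)))))))  →  s(f(s(c), pair(0, pair(c, 0))))   [R1 at 1.2.2.2]
3. s(f(s(c), pair(0, pair(c, 0))))  →  s(s(c))   [R1 at 1]

s(s(c))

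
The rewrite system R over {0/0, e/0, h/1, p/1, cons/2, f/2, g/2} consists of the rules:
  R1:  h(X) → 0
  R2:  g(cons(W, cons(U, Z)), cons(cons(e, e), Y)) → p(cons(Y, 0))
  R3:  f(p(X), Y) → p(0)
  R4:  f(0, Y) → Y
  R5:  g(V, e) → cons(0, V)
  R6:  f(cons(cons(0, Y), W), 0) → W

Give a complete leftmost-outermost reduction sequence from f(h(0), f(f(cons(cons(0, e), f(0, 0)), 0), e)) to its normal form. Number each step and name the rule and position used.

1. f(h(0), f(f(cons(cons(0, e), f(0, 0)), 0), e))  →  f(0, f(f(cons(cons(0, e), f(0, 0)), 0), e))   [R1 at 1]
2. f(0, f(f(cons(cons(0, e), f(0, 0)), 0), e))  →  f(f(cons(cons(0, e), f(0, 0)), 0), e)   [R4 at ε]
3. f(f(cons(cons(0, e), f(0, 0)), 0), e)  →  f(f(0, 0), e)   [R6 at 1]
4. f(f(0, 0), e)  →  f(0, e)   [R4 at 1]
5. f(0, e)  →  e   [R4 at ε]

e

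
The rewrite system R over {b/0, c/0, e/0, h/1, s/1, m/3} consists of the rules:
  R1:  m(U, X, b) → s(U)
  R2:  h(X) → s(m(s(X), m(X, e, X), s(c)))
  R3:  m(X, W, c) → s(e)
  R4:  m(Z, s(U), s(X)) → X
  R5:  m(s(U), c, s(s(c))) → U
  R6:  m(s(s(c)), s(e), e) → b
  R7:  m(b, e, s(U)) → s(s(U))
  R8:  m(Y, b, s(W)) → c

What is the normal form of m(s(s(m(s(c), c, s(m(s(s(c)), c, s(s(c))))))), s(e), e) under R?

1. m(s(s(m(s(c), c, s(m(s(s(c)), c, s(s(c))))))), s(e), e)  →  m(s(s(m(s(c), c, s(s(c))))), s(e), e)   [R5 at 1.1.1.3.1]
2. m(s(s(m(s(c), c, s(s(c))))), s(e), e)  →  m(s(s(c)), s(e), e)   [R5 at 1.1.1]
3. m(s(s(c)), s(e), e)  →  b   [R6 at ε]

b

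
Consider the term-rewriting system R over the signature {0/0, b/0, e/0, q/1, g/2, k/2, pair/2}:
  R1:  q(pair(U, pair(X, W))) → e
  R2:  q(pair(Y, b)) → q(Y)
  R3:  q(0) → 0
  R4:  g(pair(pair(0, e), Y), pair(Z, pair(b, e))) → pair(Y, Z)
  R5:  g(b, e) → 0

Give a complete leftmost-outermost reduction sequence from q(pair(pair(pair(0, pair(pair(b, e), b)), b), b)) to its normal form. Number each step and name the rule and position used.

1. q(pair(pair(pair(0, pair(pair(b, e), b)), b), b))  →  q(pair(pair(0, pair(pair(b, e), b)), b))   [R2 at ε]
2. q(pair(pair(0, pair(pair(b, e), b)), b))  →  q(pair(0, pair(pair(b, e), b)))   [R2 at ε]
3. q(pair(0, pair(pair(b, e), b)))  →  e   [R1 at ε]

e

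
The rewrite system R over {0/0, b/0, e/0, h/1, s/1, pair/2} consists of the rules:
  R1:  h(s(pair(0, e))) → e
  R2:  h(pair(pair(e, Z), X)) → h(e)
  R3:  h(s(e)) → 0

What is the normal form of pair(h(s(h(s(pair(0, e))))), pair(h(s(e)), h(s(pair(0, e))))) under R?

pair(0, pair(0, e))

1. pair(h(s(h(s(pair(0, e))))), pair(h(s(e)), h(s(pair(0, e)))))  →  pair(h(s(e)), pair(h(s(e)), h(s(pair(0, e)))))   [R1 at 1.1.1]
2. pair(h(s(e)), pair(h(s(e)), h(s(pair(0, e)))))  →  pair(0, pair(h(s(e)), h(s(pair(0, e)))))   [R3 at 1]
3. pair(0, pair(h(s(e)), h(s(pair(0, e)))))  →  pair(0, pair(0, h(s(pair(0, e)))))   [R3 at 2.1]
4. pair(0, pair(0, h(s(pair(0, e)))))  →  pair(0, pair(0, e))   [R1 at 2.2]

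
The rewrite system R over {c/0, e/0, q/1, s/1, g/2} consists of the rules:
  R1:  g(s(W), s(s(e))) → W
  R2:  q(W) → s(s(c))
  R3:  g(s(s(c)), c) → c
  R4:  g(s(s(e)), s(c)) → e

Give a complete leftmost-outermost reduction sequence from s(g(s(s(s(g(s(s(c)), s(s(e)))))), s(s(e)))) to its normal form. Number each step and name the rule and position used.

s(s(s(s(c))))

1. s(g(s(s(s(g(s(s(c)), s(s(e)))))), s(s(e))))  →  s(s(s(g(s(s(c)), s(s(e))))))   [R1 at 1]
2. s(s(s(g(s(s(c)), s(s(e))))))  →  s(s(s(s(c))))   [R1 at 1.1.1]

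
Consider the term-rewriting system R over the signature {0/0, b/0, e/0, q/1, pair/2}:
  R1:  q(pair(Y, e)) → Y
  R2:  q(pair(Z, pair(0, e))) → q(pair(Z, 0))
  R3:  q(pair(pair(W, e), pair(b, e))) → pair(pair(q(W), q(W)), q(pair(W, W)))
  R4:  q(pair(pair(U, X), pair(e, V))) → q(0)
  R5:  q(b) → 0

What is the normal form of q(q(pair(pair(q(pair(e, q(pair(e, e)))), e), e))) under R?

e

1. q(q(pair(pair(q(pair(e, q(pair(e, e)))), e), e)))  →  q(pair(q(pair(e, q(pair(e, e)))), e))   [R1 at 1]
2. q(pair(q(pair(e, q(pair(e, e)))), e))  →  q(pair(e, q(pair(e, e))))   [R1 at ε]
3. q(pair(e, q(pair(e, e))))  →  q(pair(e, e))   [R1 at 1.2]
4. q(pair(e, e))  →  e   [R1 at ε]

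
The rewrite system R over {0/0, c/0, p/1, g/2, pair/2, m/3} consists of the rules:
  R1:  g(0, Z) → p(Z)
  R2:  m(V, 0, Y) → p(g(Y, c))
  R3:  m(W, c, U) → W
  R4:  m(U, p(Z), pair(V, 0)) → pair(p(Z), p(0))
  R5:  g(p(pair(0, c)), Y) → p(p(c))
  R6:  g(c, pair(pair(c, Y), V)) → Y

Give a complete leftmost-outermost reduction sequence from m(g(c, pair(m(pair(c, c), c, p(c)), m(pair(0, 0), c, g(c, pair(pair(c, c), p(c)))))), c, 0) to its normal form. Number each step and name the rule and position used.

c

1. m(g(c, pair(m(pair(c, c), c, p(c)), m(pair(0, 0), c, g(c, pair(pair(c, c), p(c)))))), c, 0)  →  g(c, pair(m(pair(c, c), c, p(c)), m(pair(0, 0), c, g(c, pair(pair(c, c), p(c))))))   [R3 at ε]
2. g(c, pair(m(pair(c, c), c, p(c)), m(pair(0, 0), c, g(c, pair(pair(c, c), p(c))))))  →  g(c, pair(pair(c, c), m(pair(0, 0), c, g(c, pair(pair(c, c), p(c))))))   [R3 at 2.1]
3. g(c, pair(pair(c, c), m(pair(0, 0), c, g(c, pair(pair(c, c), p(c))))))  →  c   [R6 at ε]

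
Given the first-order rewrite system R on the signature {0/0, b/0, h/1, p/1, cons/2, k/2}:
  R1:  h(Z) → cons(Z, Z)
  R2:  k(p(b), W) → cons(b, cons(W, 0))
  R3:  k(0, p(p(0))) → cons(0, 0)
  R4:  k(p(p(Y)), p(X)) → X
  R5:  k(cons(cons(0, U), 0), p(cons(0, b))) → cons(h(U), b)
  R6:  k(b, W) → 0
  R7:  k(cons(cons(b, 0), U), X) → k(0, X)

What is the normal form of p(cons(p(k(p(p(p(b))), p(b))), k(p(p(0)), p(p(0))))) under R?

p(cons(p(b), p(0)))

1. p(cons(p(k(p(p(p(b))), p(b))), k(p(p(0)), p(p(0)))))  →  p(cons(p(b), k(p(p(0)), p(p(0)))))   [R4 at 1.1.1]
2. p(cons(p(b), k(p(p(0)), p(p(0)))))  →  p(cons(p(b), p(0)))   [R4 at 1.2]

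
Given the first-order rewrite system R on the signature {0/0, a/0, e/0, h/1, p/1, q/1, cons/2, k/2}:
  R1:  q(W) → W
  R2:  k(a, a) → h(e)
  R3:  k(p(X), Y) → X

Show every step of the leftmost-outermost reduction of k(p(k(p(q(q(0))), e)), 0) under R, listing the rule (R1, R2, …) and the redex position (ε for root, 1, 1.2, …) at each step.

0

1. k(p(k(p(q(q(0))), e)), 0)  →  k(p(q(q(0))), e)   [R3 at ε]
2. k(p(q(q(0))), e)  →  q(q(0))   [R3 at ε]
3. q(q(0))  →  q(0)   [R1 at ε]
4. q(0)  →  0   [R1 at ε]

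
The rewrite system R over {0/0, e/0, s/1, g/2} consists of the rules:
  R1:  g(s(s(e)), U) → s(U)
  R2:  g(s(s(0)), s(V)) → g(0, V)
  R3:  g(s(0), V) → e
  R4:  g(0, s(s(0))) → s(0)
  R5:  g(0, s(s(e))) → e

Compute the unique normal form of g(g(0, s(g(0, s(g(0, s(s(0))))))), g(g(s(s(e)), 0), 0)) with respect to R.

1. g(g(0, s(g(0, s(g(0, s(s(0))))))), g(g(s(s(e)), 0), 0))  →  g(g(0, s(g(0, s(s(0))))), g(g(s(s(e)), 0), 0))   [R4 at 1.2.1.2.1]
2. g(g(0, s(g(0, s(s(0))))), g(g(s(s(e)), 0), 0))  →  g(g(0, s(s(0))), g(g(s(s(e)), 0), 0))   [R4 at 1.2.1]
3. g(g(0, s(s(0))), g(g(s(s(e)), 0), 0))  →  g(s(0), g(g(s(s(e)), 0), 0))   [R4 at 1]
4. g(s(0), g(g(s(s(e)), 0), 0))  →  e   [R3 at ε]

e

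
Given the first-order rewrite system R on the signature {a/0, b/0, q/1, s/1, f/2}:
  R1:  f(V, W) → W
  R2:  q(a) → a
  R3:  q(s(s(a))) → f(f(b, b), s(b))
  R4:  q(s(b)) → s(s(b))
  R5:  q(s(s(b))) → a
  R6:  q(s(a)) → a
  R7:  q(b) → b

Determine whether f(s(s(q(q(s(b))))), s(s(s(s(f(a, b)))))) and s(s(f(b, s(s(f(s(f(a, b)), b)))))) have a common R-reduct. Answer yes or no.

yes — NF(t₁) = s(s(s(s(b)))), NF(t₂) = s(s(s(s(b))))

Reduce t₁ = f(s(s(q(q(s(b))))), s(s(s(s(f(a, b)))))):
1. f(s(s(q(q(s(b))))), s(s(s(s(f(a, b))))))  →  s(s(s(s(f(a, b)))))   [R1 at ε]
2. s(s(s(s(f(a, b)))))  →  s(s(s(s(b))))   [R1 at 1.1.1.1]

Reduce t₂ = s(s(f(b, s(s(f(s(f(a, b)), b)))))):
1. s(s(f(b, s(s(f(s(f(a, b)), b))))))  →  s(s(s(s(f(s(f(a, b)), b)))))   [R1 at 1.1]
2. s(s(s(s(f(s(f(a, b)), b)))))  →  s(s(s(s(b))))   [R1 at 1.1.1.1]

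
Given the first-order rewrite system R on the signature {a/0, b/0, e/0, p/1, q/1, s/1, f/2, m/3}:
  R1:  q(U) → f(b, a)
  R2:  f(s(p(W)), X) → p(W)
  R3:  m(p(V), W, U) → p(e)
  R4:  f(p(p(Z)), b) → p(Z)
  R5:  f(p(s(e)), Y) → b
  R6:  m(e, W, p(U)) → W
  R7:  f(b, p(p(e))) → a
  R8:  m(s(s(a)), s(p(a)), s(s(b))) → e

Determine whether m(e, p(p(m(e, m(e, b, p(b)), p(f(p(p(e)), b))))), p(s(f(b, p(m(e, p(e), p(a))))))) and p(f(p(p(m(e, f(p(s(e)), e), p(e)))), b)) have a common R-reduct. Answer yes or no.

Reduce t₁ = m(e, p(p(m(e, m(e, b, p(b)), p(f(p(p(e)), b))))), p(s(f(b, p(m(e, p(e), p(a))))))):
1. m(e, p(p(m(e, m(e, b, p(b)), p(f(p(p(e)), b))))), p(s(f(b, p(m(e, p(e), p(a)))))))  →  p(p(m(e, m(e, b, p(b)), p(f(p(p(e)), b)))))   [R6 at ε]
2. p(p(m(e, m(e, b, p(b)), p(f(p(p(e)), b)))))  →  p(p(m(e, b, p(b))))   [R6 at 1.1]
3. p(p(m(e, b, p(b))))  →  p(p(b))   [R6 at 1.1]

Reduce t₂ = p(f(p(p(m(e, f(p(s(e)), e), p(e)))), b)):
1. p(f(p(p(m(e, f(p(s(e)), e), p(e)))), b))  →  p(p(m(e, f(p(s(e)), e), p(e))))   [R4 at 1]
2. p(p(m(e, f(p(s(e)), e), p(e))))  →  p(p(f(p(s(e)), e)))   [R6 at 1.1]
3. p(p(f(p(s(e)), e)))  →  p(p(b))   [R5 at 1.1]

yes — NF(t₁) = p(p(b)), NF(t₂) = p(p(b))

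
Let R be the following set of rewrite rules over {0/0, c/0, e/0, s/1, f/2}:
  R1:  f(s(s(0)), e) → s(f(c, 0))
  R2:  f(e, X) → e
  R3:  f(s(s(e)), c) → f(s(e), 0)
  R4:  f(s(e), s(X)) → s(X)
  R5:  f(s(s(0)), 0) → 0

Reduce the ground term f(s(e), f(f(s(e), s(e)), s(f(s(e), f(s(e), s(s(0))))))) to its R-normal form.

1. f(s(e), f(f(s(e), s(e)), s(f(s(e), f(s(e), s(s(0)))))))  →  f(s(e), f(s(e), s(f(s(e), f(s(e), s(s(0)))))))   [R4 at 2.1]
2. f(s(e), f(s(e), s(f(s(e), f(s(e), s(s(0)))))))  →  f(s(e), s(f(s(e), f(s(e), s(s(0))))))   [R4 at 2]
3. f(s(e), s(f(s(e), f(s(e), s(s(0))))))  →  s(f(s(e), f(s(e), s(s(0)))))   [R4 at ε]
4. s(f(s(e), f(s(e), s(s(0)))))  →  s(f(s(e), s(s(0))))   [R4 at 1.2]
5. s(f(s(e), s(s(0))))  →  s(s(s(0)))   [R4 at 1]

s(s(s(0)))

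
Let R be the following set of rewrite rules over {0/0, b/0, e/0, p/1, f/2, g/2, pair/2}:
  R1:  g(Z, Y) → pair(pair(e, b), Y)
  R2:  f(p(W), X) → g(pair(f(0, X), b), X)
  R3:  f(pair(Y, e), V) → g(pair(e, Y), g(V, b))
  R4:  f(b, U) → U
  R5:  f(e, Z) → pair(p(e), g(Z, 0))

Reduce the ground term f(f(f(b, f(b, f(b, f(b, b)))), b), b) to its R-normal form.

1. f(f(f(b, f(b, f(b, f(b, b)))), b), b)  →  f(f(f(b, f(b, f(b, b))), b), b)   [R4 at 1.1]
2. f(f(f(b, f(b, f(b, b))), b), b)  →  f(f(f(b, f(b, b)), b), b)   [R4 at 1.1]
3. f(f(f(b, f(b, b)), b), b)  →  f(f(f(b, b), b), b)   [R4 at 1.1]
4. f(f(f(b, b), b), b)  →  f(f(b, b), b)   [R4 at 1.1]
5. f(f(b, b), b)  →  f(b, b)   [R4 at 1]
6. f(b, b)  →  b   [R4 at ε]

b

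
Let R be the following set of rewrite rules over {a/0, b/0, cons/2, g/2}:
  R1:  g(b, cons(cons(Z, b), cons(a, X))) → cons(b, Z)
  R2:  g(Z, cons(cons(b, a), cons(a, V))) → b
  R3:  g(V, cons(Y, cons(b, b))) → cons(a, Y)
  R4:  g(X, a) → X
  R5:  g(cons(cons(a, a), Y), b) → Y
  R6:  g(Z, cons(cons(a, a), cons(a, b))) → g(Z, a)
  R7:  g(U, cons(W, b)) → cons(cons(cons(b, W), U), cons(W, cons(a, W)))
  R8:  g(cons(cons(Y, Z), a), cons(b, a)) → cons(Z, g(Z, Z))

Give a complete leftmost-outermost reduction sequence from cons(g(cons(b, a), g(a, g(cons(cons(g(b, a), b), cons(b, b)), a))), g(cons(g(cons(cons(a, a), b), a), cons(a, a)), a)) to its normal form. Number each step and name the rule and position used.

1. cons(g(cons(b, a), g(a, g(cons(cons(g(b, a), b), cons(b, b)), a))), g(cons(g(cons(cons(a, a), b), a), cons(a, a)), a))  →  cons(g(cons(b, a), g(a, cons(cons(g(b, a), b), cons(b, b)))), g(cons(g(cons(cons(a, a), b), a), cons(a, a)), a))   [R4 at 1.2.2]
2. cons(g(cons(b, a), g(a, cons(cons(g(b, a), b), cons(b, b)))), g(cons(g(cons(cons(a, a), b), a), cons(a, a)), a))  →  cons(g(cons(b, a), cons(a, cons(g(b, a), b))), g(cons(g(cons(cons(a, a), b), a), cons(a, a)), a))   [R3 at 1.2]
3. cons(g(cons(b, a), cons(a, cons(g(b, a), b))), g(cons(g(cons(cons(a, a), b), a), cons(a, a)), a))  →  cons(g(cons(b, a), cons(a, cons(b, b))), g(cons(g(cons(cons(a, a), b), a), cons(a, a)), a))   [R4 at 1.2.2.1]
4. cons(g(cons(b, a), cons(a, cons(b, b))), g(cons(g(cons(cons(a, a), b), a), cons(a, a)), a))  →  cons(cons(a, a), g(cons(g(cons(cons(a, a), b), a), cons(a, a)), a))   [R3 at 1]
5. cons(cons(a, a), g(cons(g(cons(cons(a, a), b), a), cons(a, a)), a))  →  cons(cons(a, a), cons(g(cons(cons(a, a), b), a), cons(a, a)))   [R4 at 2]
6. cons(cons(a, a), cons(g(cons(cons(a, a), b), a), cons(a, a)))  →  cons(cons(a, a), cons(cons(cons(a, a), b), cons(a, a)))   [R4 at 2.1]

cons(cons(a, a), cons(cons(cons(a, a), b), cons(a, a)))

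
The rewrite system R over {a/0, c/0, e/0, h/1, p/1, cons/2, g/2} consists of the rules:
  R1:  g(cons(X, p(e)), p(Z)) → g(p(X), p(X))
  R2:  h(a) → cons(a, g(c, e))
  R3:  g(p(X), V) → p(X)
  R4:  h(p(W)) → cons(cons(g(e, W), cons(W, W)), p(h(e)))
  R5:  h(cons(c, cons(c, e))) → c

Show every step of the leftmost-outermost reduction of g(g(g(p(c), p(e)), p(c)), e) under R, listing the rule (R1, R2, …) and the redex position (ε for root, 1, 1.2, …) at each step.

1. g(g(g(p(c), p(e)), p(c)), e)  →  g(g(p(c), p(c)), e)   [R3 at 1.1]
2. g(g(p(c), p(c)), e)  →  g(p(c), e)   [R3 at 1]
3. g(p(c), e)  →  p(c)   [R3 at ε]

p(c)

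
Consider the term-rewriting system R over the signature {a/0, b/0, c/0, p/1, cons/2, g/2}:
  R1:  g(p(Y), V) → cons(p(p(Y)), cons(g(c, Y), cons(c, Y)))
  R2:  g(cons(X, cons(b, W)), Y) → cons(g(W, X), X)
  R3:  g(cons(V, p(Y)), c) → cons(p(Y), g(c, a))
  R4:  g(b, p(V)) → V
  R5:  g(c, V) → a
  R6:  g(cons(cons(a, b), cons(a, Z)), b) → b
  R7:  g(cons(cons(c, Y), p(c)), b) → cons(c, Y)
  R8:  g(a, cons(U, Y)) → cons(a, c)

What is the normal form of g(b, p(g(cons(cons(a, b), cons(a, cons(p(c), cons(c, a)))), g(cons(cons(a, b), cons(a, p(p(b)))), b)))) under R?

b

1. g(b, p(g(cons(cons(a, b), cons(a, cons(p(c), cons(c, a)))), g(cons(cons(a, b), cons(a, p(p(b)))), b))))  →  g(cons(cons(a, b), cons(a, cons(p(c), cons(c, a)))), g(cons(cons(a, b), cons(a, p(p(b)))), b))   [R4 at ε]
2. g(cons(cons(a, b), cons(a, cons(p(c), cons(c, a)))), g(cons(cons(a, b), cons(a, p(p(b)))), b))  →  g(cons(cons(a, b), cons(a, cons(p(c), cons(c, a)))), b)   [R6 at 2]
3. g(cons(cons(a, b), cons(a, cons(p(c), cons(c, a)))), b)  →  b   [R6 at ε]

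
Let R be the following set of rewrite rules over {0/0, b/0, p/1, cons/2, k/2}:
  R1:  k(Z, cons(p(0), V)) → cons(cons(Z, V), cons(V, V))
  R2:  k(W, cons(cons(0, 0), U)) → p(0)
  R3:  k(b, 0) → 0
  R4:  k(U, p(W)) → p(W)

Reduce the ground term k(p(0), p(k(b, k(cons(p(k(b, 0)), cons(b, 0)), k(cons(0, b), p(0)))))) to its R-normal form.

1. k(p(0), p(k(b, k(cons(p(k(b, 0)), cons(b, 0)), k(cons(0, b), p(0))))))  →  p(k(b, k(cons(p(k(b, 0)), cons(b, 0)), k(cons(0, b), p(0)))))   [R4 at ε]
2. p(k(b, k(cons(p(k(b, 0)), cons(b, 0)), k(cons(0, b), p(0)))))  →  p(k(b, k(cons(p(0), cons(b, 0)), k(cons(0, b), p(0)))))   [R3 at 1.2.1.1.1]
3. p(k(b, k(cons(p(0), cons(b, 0)), k(cons(0, b), p(0)))))  →  p(k(b, k(cons(p(0), cons(b, 0)), p(0))))   [R4 at 1.2.2]
4. p(k(b, k(cons(p(0), cons(b, 0)), p(0))))  →  p(k(b, p(0)))   [R4 at 1.2]
5. p(k(b, p(0)))  →  p(p(0))   [R4 at 1]

p(p(0))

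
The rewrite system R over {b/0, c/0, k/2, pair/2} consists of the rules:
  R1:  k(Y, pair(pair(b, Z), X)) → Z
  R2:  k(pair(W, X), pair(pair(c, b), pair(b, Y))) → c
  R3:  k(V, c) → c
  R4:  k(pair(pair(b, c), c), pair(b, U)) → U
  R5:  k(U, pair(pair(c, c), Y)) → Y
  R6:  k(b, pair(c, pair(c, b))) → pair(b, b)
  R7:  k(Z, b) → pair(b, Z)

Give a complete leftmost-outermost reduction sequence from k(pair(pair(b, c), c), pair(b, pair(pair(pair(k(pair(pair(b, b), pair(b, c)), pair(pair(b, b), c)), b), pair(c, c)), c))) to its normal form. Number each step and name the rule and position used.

1. k(pair(pair(b, c), c), pair(b, pair(pair(pair(k(pair(pair(b, b), pair(b, c)), pair(pair(b, b), c)), b), pair(c, c)), c)))  →  pair(pair(pair(k(pair(pair(b, b), pair(b, c)), pair(pair(b, b), c)), b), pair(c, c)), c)   [R4 at ε]
2. pair(pair(pair(k(pair(pair(b, b), pair(b, c)), pair(pair(b, b), c)), b), pair(c, c)), c)  →  pair(pair(pair(b, b), pair(c, c)), c)   [R1 at 1.1.1]

pair(pair(pair(b, b), pair(c, c)), c)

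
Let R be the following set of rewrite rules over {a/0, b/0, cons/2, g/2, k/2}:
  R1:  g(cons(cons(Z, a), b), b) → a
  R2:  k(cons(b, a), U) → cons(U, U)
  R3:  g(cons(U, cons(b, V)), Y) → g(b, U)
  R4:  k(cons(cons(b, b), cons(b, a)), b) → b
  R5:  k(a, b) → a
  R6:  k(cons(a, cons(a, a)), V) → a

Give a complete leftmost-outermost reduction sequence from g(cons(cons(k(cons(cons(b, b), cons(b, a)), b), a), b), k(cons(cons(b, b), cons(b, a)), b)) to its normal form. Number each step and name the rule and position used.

1. g(cons(cons(k(cons(cons(b, b), cons(b, a)), b), a), b), k(cons(cons(b, b), cons(b, a)), b))  →  g(cons(cons(b, a), b), k(cons(cons(b, b), cons(b, a)), b))   [R4 at 1.1.1]
2. g(cons(cons(b, a), b), k(cons(cons(b, b), cons(b, a)), b))  →  g(cons(cons(b, a), b), b)   [R4 at 2]
3. g(cons(cons(b, a), b), b)  →  a   [R1 at ε]

a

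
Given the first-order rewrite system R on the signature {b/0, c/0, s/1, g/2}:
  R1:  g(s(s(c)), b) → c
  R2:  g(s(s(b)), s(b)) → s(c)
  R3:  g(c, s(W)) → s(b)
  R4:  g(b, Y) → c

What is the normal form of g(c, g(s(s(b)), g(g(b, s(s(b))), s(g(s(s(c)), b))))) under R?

1. g(c, g(s(s(b)), g(g(b, s(s(b))), s(g(s(s(c)), b)))))  →  g(c, g(s(s(b)), g(c, s(g(s(s(c)), b)))))   [R4 at 2.2.1]
2. g(c, g(s(s(b)), g(c, s(g(s(s(c)), b)))))  →  g(c, g(s(s(b)), s(b)))   [R3 at 2.2]
3. g(c, g(s(s(b)), s(b)))  →  g(c, s(c))   [R2 at 2]
4. g(c, s(c))  →  s(b)   [R3 at ε]

s(b)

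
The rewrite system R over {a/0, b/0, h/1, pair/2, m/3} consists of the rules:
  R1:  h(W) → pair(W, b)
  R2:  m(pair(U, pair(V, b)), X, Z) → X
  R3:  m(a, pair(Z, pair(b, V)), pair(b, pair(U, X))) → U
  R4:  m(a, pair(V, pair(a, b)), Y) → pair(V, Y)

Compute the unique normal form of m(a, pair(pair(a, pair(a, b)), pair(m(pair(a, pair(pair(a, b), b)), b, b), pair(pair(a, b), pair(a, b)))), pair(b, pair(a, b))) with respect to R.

1. m(a, pair(pair(a, pair(a, b)), pair(m(pair(a, pair(pair(a, b), b)), b, b), pair(pair(a, b), pair(a, b)))), pair(b, pair(a, b)))  →  m(a, pair(pair(a, pair(a, b)), pair(b, pair(pair(a, b), pair(a, b)))), pair(b, pair(a, b)))   [R2 at 2.2.1]
2. m(a, pair(pair(a, pair(a, b)), pair(b, pair(pair(a, b), pair(a, b)))), pair(b, pair(a, b)))  →  a   [R3 at ε]

a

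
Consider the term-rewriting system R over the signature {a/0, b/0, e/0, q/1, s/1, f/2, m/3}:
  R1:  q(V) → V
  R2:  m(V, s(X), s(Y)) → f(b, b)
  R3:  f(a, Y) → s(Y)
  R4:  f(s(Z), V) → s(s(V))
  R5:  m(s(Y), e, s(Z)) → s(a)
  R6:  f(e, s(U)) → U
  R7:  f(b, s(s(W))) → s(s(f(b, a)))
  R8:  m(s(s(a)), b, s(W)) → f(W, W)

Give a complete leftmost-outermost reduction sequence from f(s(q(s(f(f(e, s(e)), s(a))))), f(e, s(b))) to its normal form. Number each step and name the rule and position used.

s(s(b))

1. f(s(q(s(f(f(e, s(e)), s(a))))), f(e, s(b)))  →  s(s(f(e, s(b))))   [R4 at ε]
2. s(s(f(e, s(b))))  →  s(s(b))   [R6 at 1.1]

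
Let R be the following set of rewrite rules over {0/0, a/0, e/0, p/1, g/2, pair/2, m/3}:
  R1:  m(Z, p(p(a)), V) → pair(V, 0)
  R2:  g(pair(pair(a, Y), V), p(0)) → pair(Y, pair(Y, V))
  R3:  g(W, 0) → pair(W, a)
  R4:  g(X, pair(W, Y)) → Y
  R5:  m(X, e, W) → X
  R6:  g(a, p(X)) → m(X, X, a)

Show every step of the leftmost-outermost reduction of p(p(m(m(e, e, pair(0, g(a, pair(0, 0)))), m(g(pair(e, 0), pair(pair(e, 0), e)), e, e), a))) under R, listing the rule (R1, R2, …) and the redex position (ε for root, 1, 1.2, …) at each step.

p(p(e))

1. p(p(m(m(e, e, pair(0, g(a, pair(0, 0)))), m(g(pair(e, 0), pair(pair(e, 0), e)), e, e), a)))  →  p(p(m(e, m(g(pair(e, 0), pair(pair(e, 0), e)), e, e), a)))   [R5 at 1.1.1]
2. p(p(m(e, m(g(pair(e, 0), pair(pair(e, 0), e)), e, e), a)))  →  p(p(m(e, g(pair(e, 0), pair(pair(e, 0), e)), a)))   [R5 at 1.1.2]
3. p(p(m(e, g(pair(e, 0), pair(pair(e, 0), e)), a)))  →  p(p(m(e, e, a)))   [R4 at 1.1.2]
4. p(p(m(e, e, a)))  →  p(p(e))   [R5 at 1.1]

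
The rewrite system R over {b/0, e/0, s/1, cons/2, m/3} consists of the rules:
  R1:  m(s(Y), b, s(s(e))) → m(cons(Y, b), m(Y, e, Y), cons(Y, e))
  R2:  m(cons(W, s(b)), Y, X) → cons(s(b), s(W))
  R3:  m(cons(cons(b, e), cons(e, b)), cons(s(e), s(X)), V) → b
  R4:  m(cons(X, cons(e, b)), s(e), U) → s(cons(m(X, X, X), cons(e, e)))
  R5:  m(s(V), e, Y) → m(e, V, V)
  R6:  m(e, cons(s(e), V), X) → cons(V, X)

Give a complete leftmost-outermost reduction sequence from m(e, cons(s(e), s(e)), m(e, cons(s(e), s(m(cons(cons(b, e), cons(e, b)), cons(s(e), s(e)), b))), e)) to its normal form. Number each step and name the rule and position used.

cons(s(e), cons(s(b), e))

1. m(e, cons(s(e), s(e)), m(e, cons(s(e), s(m(cons(cons(b, e), cons(e, b)), cons(s(e), s(e)), b))), e))  →  cons(s(e), m(e, cons(s(e), s(m(cons(cons(b, e), cons(e, b)), cons(s(e), s(e)), b))), e))   [R6 at ε]
2. cons(s(e), m(e, cons(s(e), s(m(cons(cons(b, e), cons(e, b)), cons(s(e), s(e)), b))), e))  →  cons(s(e), cons(s(m(cons(cons(b, e), cons(e, b)), cons(s(e), s(e)), b)), e))   [R6 at 2]
3. cons(s(e), cons(s(m(cons(cons(b, e), cons(e, b)), cons(s(e), s(e)), b)), e))  →  cons(s(e), cons(s(b), e))   [R3 at 2.1.1]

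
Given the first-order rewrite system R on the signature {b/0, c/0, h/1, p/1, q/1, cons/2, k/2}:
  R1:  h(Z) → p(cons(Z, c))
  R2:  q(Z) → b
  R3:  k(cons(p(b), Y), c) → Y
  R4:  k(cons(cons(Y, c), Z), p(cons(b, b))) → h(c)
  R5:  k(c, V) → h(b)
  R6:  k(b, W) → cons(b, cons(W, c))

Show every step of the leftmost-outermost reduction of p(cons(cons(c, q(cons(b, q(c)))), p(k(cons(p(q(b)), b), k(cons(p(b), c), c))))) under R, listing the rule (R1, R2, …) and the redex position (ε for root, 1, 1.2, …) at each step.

p(cons(cons(c, b), p(b)))

1. p(cons(cons(c, q(cons(b, q(c)))), p(k(cons(p(q(b)), b), k(cons(p(b), c), c)))))  →  p(cons(cons(c, b), p(k(cons(p(q(b)), b), k(cons(p(b), c), c)))))   [R2 at 1.1.2]
2. p(cons(cons(c, b), p(k(cons(p(q(b)), b), k(cons(p(b), c), c)))))  →  p(cons(cons(c, b), p(k(cons(p(b), b), k(cons(p(b), c), c)))))   [R2 at 1.2.1.1.1.1]
3. p(cons(cons(c, b), p(k(cons(p(b), b), k(cons(p(b), c), c)))))  →  p(cons(cons(c, b), p(k(cons(p(b), b), c))))   [R3 at 1.2.1.2]
4. p(cons(cons(c, b), p(k(cons(p(b), b), c))))  →  p(cons(cons(c, b), p(b)))   [R3 at 1.2.1]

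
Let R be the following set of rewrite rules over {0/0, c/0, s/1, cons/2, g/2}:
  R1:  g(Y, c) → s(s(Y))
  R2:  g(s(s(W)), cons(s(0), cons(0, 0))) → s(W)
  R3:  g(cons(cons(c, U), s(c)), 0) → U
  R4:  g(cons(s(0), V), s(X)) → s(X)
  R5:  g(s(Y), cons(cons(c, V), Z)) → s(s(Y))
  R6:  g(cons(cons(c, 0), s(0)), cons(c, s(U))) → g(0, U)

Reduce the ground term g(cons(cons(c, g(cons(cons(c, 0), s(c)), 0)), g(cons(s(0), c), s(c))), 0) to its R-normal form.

0

1. g(cons(cons(c, g(cons(cons(c, 0), s(c)), 0)), g(cons(s(0), c), s(c))), 0)  →  g(cons(cons(c, 0), g(cons(s(0), c), s(c))), 0)   [R3 at 1.1.2]
2. g(cons(cons(c, 0), g(cons(s(0), c), s(c))), 0)  →  g(cons(cons(c, 0), s(c)), 0)   [R4 at 1.2]
3. g(cons(cons(c, 0), s(c)), 0)  →  0   [R3 at ε]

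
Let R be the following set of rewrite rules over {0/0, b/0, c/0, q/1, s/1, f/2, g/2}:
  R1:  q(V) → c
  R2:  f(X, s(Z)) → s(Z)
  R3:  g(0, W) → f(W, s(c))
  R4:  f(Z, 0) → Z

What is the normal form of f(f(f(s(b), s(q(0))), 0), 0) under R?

1. f(f(f(s(b), s(q(0))), 0), 0)  →  f(f(s(b), s(q(0))), 0)   [R4 at ε]
2. f(f(s(b), s(q(0))), 0)  →  f(s(b), s(q(0)))   [R4 at ε]
3. f(s(b), s(q(0)))  →  s(q(0))   [R2 at ε]
4. s(q(0))  →  s(c)   [R1 at 1]

s(c)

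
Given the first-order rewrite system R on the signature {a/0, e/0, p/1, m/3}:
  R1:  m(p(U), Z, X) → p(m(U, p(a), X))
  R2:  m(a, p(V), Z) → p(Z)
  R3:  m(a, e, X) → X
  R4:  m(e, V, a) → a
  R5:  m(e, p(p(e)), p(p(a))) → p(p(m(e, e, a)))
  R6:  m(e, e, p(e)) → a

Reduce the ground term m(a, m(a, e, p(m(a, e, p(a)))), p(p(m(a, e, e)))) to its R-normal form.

1. m(a, m(a, e, p(m(a, e, p(a)))), p(p(m(a, e, e))))  →  m(a, p(m(a, e, p(a))), p(p(m(a, e, e))))   [R3 at 2]
2. m(a, p(m(a, e, p(a))), p(p(m(a, e, e))))  →  p(p(p(m(a, e, e))))   [R2 at ε]
3. p(p(p(m(a, e, e))))  →  p(p(p(e)))   [R3 at 1.1.1]

p(p(p(e)))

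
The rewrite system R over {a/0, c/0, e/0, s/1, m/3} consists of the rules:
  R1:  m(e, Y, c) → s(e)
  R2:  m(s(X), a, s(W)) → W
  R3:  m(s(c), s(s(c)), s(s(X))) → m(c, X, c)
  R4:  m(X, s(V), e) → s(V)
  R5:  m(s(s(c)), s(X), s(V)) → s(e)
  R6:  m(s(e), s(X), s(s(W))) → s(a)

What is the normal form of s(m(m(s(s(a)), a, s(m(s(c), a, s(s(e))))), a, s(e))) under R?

s(e)

1. s(m(m(s(s(a)), a, s(m(s(c), a, s(s(e))))), a, s(e)))  →  s(m(m(s(c), a, s(s(e))), a, s(e)))   [R2 at 1.1]
2. s(m(m(s(c), a, s(s(e))), a, s(e)))  →  s(m(s(e), a, s(e)))   [R2 at 1.1]
3. s(m(s(e), a, s(e)))  →  s(e)   [R2 at 1]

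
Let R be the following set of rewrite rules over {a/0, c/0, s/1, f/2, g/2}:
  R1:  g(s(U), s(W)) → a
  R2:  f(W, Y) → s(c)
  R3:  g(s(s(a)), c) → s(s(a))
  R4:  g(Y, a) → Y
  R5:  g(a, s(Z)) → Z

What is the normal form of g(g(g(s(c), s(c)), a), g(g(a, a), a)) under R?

1. g(g(g(s(c), s(c)), a), g(g(a, a), a))  →  g(g(s(c), s(c)), g(g(a, a), a))   [R4 at 1]
2. g(g(s(c), s(c)), g(g(a, a), a))  →  g(a, g(g(a, a), a))   [R1 at 1]
3. g(a, g(g(a, a), a))  →  g(a, g(a, a))   [R4 at 2]
4. g(a, g(a, a))  →  g(a, a)   [R4 at 2]
5. g(a, a)  →  a   [R4 at ε]

a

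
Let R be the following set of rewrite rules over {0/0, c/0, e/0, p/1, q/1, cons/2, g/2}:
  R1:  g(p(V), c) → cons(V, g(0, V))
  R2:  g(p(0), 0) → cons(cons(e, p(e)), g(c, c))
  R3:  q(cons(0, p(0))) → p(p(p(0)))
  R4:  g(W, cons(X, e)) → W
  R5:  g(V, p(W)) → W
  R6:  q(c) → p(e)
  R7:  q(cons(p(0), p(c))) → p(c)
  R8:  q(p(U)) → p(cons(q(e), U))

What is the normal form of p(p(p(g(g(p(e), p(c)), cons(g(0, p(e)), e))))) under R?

1. p(p(p(g(g(p(e), p(c)), cons(g(0, p(e)), e)))))  →  p(p(p(g(p(e), p(c)))))   [R4 at 1.1.1]
2. p(p(p(g(p(e), p(c)))))  →  p(p(p(c)))   [R5 at 1.1.1]

p(p(p(c)))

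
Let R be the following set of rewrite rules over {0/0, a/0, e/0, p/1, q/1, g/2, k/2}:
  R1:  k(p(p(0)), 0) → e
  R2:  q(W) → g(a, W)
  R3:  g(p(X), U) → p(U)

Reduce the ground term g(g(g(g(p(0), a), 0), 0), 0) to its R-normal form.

p(0)

1. g(g(g(g(p(0), a), 0), 0), 0)  →  g(g(g(p(a), 0), 0), 0)   [R3 at 1.1.1]
2. g(g(g(p(a), 0), 0), 0)  →  g(g(p(0), 0), 0)   [R3 at 1.1]
3. g(g(p(0), 0), 0)  →  g(p(0), 0)   [R3 at 1]
4. g(p(0), 0)  →  p(0)   [R3 at ε]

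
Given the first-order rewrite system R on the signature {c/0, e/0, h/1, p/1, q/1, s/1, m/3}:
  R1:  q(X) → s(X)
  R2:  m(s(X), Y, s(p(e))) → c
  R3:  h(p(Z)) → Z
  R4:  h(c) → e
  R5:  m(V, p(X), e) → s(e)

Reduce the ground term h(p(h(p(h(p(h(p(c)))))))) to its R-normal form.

1. h(p(h(p(h(p(h(p(c))))))))  →  h(p(h(p(h(p(c))))))   [R3 at ε]
2. h(p(h(p(h(p(c))))))  →  h(p(h(p(c))))   [R3 at ε]
3. h(p(h(p(c))))  →  h(p(c))   [R3 at ε]
4. h(p(c))  →  c   [R3 at ε]

c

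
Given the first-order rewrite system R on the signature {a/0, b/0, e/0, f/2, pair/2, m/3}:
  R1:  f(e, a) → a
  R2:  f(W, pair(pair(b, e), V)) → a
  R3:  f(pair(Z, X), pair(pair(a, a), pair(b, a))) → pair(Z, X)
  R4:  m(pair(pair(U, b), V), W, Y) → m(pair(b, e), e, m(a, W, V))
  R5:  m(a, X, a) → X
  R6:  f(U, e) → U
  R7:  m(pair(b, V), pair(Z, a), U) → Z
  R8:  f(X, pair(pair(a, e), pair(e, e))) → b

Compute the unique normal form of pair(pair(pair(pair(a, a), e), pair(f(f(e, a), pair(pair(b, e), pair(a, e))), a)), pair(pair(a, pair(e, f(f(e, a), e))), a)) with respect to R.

1. pair(pair(pair(pair(a, a), e), pair(f(f(e, a), pair(pair(b, e), pair(a, e))), a)), pair(pair(a, pair(e, f(f(e, a), e))), a))  →  pair(pair(pair(pair(a, a), e), pair(a, a)), pair(pair(a, pair(e, f(f(e, a), e))), a))   [R2 at 1.2.1]
2. pair(pair(pair(pair(a, a), e), pair(a, a)), pair(pair(a, pair(e, f(f(e, a), e))), a))  →  pair(pair(pair(pair(a, a), e), pair(a, a)), pair(pair(a, pair(e, f(e, a))), a))   [R6 at 2.1.2.2]
3. pair(pair(pair(pair(a, a), e), pair(a, a)), pair(pair(a, pair(e, f(e, a))), a))  →  pair(pair(pair(pair(a, a), e), pair(a, a)), pair(pair(a, pair(e, a)), a))   [R1 at 2.1.2.2]

pair(pair(pair(pair(a, a), e), pair(a, a)), pair(pair(a, pair(e, a)), a))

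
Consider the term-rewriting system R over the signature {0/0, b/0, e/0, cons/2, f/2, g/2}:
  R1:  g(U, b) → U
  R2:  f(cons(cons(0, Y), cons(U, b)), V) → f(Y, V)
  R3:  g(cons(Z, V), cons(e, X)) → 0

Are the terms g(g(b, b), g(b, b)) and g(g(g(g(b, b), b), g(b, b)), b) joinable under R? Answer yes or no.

Reduce t₁ = g(g(b, b), g(b, b)):
1. g(g(b, b), g(b, b))  →  g(b, g(b, b))   [R1 at 1]
2. g(b, g(b, b))  →  g(b, b)   [R1 at 2]
3. g(b, b)  →  b   [R1 at ε]

Reduce t₂ = g(g(g(g(b, b), b), g(b, b)), b):
1. g(g(g(g(b, b), b), g(b, b)), b)  →  g(g(g(b, b), b), g(b, b))   [R1 at ε]
2. g(g(g(b, b), b), g(b, b))  →  g(g(b, b), g(b, b))   [R1 at 1]
3. g(g(b, b), g(b, b))  →  g(b, g(b, b))   [R1 at 1]
4. g(b, g(b, b))  →  g(b, b)   [R1 at 2]
5. g(b, b)  →  b   [R1 at ε]

yes — NF(t₁) = b, NF(t₂) = b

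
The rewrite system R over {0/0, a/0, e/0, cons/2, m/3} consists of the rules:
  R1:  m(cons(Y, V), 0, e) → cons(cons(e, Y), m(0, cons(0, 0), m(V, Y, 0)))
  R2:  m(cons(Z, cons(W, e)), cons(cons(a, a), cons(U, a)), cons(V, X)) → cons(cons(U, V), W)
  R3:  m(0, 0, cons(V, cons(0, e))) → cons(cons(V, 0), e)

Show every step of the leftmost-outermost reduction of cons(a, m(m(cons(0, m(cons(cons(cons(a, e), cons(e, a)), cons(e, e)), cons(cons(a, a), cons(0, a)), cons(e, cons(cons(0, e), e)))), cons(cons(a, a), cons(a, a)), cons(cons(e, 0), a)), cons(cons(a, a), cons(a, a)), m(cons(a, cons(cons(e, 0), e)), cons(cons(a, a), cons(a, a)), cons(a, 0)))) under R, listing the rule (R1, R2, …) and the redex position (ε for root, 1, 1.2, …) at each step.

1. cons(a, m(m(cons(0, m(cons(cons(cons(a, e), cons(e, a)), cons(e, e)), cons(cons(a, a), cons(0, a)), cons(e, cons(cons(0, e), e)))), cons(cons(a, a), cons(a, a)), cons(cons(e, 0), a)), cons(cons(a, a), cons(a, a)), m(cons(a, cons(cons(e, 0), e)), cons(cons(a, a), cons(a, a)), cons(a, 0))))  →  cons(a, m(m(cons(0, cons(cons(0, e), e)), cons(cons(a, a), cons(a, a)), cons(cons(e, 0), a)), cons(cons(a, a), cons(a, a)), m(cons(a, cons(cons(e, 0), e)), cons(cons(a, a), cons(a, a)), cons(a, 0))))   [R2 at 2.1.1.2]
2. cons(a, m(m(cons(0, cons(cons(0, e), e)), cons(cons(a, a), cons(a, a)), cons(cons(e, 0), a)), cons(cons(a, a), cons(a, a)), m(cons(a, cons(cons(e, 0), e)), cons(cons(a, a), cons(a, a)), cons(a, 0))))  →  cons(a, m(cons(cons(a, cons(e, 0)), cons(0, e)), cons(cons(a, a), cons(a, a)), m(cons(a, cons(cons(e, 0), e)), cons(cons(a, a), cons(a, a)), cons(a, 0))))   [R2 at 2.1]
3. cons(a, m(cons(cons(a, cons(e, 0)), cons(0, e)), cons(cons(a, a), cons(a, a)), m(cons(a, cons(cons(e, 0), e)), cons(cons(a, a), cons(a, a)), cons(a, 0))))  →  cons(a, m(cons(cons(a, cons(e, 0)), cons(0, e)), cons(cons(a, a), cons(a, a)), cons(cons(a, a), cons(e, 0))))   [R2 at 2.3]
4. cons(a, m(cons(cons(a, cons(e, 0)), cons(0, e)), cons(cons(a, a), cons(a, a)), cons(cons(a, a), cons(e, 0))))  →  cons(a, cons(cons(a, cons(a, a)), 0))   [R2 at 2]

cons(a, cons(cons(a, cons(a, a)), 0))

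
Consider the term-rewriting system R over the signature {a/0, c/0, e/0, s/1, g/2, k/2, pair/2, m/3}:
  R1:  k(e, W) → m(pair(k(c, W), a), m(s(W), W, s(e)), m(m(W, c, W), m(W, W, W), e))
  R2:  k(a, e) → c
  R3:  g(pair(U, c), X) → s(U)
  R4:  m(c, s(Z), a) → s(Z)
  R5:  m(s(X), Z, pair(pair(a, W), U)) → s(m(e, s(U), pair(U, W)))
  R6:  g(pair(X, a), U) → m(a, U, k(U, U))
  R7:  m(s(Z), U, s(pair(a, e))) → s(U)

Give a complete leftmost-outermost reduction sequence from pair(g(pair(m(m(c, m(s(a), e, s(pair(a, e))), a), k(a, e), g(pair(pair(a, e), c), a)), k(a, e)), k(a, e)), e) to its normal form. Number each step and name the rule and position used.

1. pair(g(pair(m(m(c, m(s(a), e, s(pair(a, e))), a), k(a, e), g(pair(pair(a, e), c), a)), k(a, e)), k(a, e)), e)  →  pair(g(pair(m(m(c, s(e), a), k(a, e), g(pair(pair(a, e), c), a)), k(a, e)), k(a, e)), e)   [R7 at 1.1.1.1.2]
2. pair(g(pair(m(m(c, s(e), a), k(a, e), g(pair(pair(a, e), c), a)), k(a, e)), k(a, e)), e)  →  pair(g(pair(m(s(e), k(a, e), g(pair(pair(a, e), c), a)), k(a, e)), k(a, e)), e)   [R4 at 1.1.1.1]
3. pair(g(pair(m(s(e), k(a, e), g(pair(pair(a, e), c), a)), k(a, e)), k(a, e)), e)  →  pair(g(pair(m(s(e), c, g(pair(pair(a, e), c), a)), k(a, e)), k(a, e)), e)   [R2 at 1.1.1.2]
4. pair(g(pair(m(s(e), c, g(pair(pair(a, e), c), a)), k(a, e)), k(a, e)), e)  →  pair(g(pair(m(s(e), c, s(pair(a, e))), k(a, e)), k(a, e)), e)   [R3 at 1.1.1.3]
5. pair(g(pair(m(s(e), c, s(pair(a, e))), k(a, e)), k(a, e)), e)  →  pair(g(pair(s(c), k(a, e)), k(a, e)), e)   [R7 at 1.1.1]
6. pair(g(pair(s(c), k(a, e)), k(a, e)), e)  →  pair(g(pair(s(c), c), k(a, e)), e)   [R2 at 1.1.2]
7. pair(g(pair(s(c), c), k(a, e)), e)  →  pair(s(s(c)), e)   [R3 at 1]

pair(s(s(c)), e)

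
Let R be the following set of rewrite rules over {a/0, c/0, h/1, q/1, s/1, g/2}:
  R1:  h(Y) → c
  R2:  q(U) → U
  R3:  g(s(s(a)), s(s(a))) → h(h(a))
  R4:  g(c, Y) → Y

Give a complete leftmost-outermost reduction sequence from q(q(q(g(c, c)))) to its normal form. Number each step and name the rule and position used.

c

1. q(q(q(g(c, c))))  →  q(q(g(c, c)))   [R2 at ε]
2. q(q(g(c, c)))  →  q(g(c, c))   [R2 at ε]
3. q(g(c, c))  →  g(c, c)   [R2 at ε]
4. g(c, c)  →  c   [R4 at ε]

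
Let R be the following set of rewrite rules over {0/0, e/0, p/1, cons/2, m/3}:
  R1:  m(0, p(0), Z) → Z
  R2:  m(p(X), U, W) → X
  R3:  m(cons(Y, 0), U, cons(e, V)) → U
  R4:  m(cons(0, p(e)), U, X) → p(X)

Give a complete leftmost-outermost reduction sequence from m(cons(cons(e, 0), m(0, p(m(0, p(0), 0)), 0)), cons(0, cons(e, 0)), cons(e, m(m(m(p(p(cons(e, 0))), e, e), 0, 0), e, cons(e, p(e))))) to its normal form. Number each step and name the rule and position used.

1. m(cons(cons(e, 0), m(0, p(m(0, p(0), 0)), 0)), cons(0, cons(e, 0)), cons(e, m(m(m(p(p(cons(e, 0))), e, e), 0, 0), e, cons(e, p(e)))))  →  m(cons(cons(e, 0), m(0, p(0), 0)), cons(0, cons(e, 0)), cons(e, m(m(m(p(p(cons(e, 0))), e, e), 0, 0), e, cons(e, p(e)))))   [R1 at 1.2.2.1]
2. m(cons(cons(e, 0), m(0, p(0), 0)), cons(0, cons(e, 0)), cons(e, m(m(m(p(p(cons(e, 0))), e, e), 0, 0), e, cons(e, p(e)))))  →  m(cons(cons(e, 0), 0), cons(0, cons(e, 0)), cons(e, m(m(m(p(p(cons(e, 0))), e, e), 0, 0), e, cons(e, p(e)))))   [R1 at 1.2]
3. m(cons(cons(e, 0), 0), cons(0, cons(e, 0)), cons(e, m(m(m(p(p(cons(e, 0))), e, e), 0, 0), e, cons(e, p(e)))))  →  cons(0, cons(e, 0))   [R3 at ε]

cons(0, cons(e, 0))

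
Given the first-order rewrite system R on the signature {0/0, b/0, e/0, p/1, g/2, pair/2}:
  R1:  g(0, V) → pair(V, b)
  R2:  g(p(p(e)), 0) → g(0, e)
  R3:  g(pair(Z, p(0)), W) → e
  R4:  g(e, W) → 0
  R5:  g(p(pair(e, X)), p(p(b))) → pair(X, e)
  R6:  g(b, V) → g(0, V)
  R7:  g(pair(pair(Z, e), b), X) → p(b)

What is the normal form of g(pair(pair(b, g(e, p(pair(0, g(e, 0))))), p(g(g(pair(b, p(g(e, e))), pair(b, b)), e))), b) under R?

e

1. g(pair(pair(b, g(e, p(pair(0, g(e, 0))))), p(g(g(pair(b, p(g(e, e))), pair(b, b)), e))), b)  →  g(pair(pair(b, 0), p(g(g(pair(b, p(g(e, e))), pair(b, b)), e))), b)   [R4 at 1.1.2]
2. g(pair(pair(b, 0), p(g(g(pair(b, p(g(e, e))), pair(b, b)), e))), b)  →  g(pair(pair(b, 0), p(g(g(pair(b, p(0)), pair(b, b)), e))), b)   [R4 at 1.2.1.1.1.2.1]
3. g(pair(pair(b, 0), p(g(g(pair(b, p(0)), pair(b, b)), e))), b)  →  g(pair(pair(b, 0), p(g(e, e))), b)   [R3 at 1.2.1.1]
4. g(pair(pair(b, 0), p(g(e, e))), b)  →  g(pair(pair(b, 0), p(0)), b)   [R4 at 1.2.1]
5. g(pair(pair(b, 0), p(0)), b)  →  e   [R3 at ε]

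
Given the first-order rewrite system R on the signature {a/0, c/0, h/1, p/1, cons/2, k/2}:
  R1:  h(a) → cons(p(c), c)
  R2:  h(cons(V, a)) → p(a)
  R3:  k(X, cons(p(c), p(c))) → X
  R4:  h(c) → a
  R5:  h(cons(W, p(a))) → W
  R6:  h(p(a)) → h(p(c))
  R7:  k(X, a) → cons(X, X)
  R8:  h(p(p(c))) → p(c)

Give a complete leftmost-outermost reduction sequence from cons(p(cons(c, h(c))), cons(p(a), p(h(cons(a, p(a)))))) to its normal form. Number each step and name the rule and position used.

1. cons(p(cons(c, h(c))), cons(p(a), p(h(cons(a, p(a))))))  →  cons(p(cons(c, a)), cons(p(a), p(h(cons(a, p(a))))))   [R4 at 1.1.2]
2. cons(p(cons(c, a)), cons(p(a), p(h(cons(a, p(a))))))  →  cons(p(cons(c, a)), cons(p(a), p(a)))   [R5 at 2.2.1]

cons(p(cons(c, a)), cons(p(a), p(a)))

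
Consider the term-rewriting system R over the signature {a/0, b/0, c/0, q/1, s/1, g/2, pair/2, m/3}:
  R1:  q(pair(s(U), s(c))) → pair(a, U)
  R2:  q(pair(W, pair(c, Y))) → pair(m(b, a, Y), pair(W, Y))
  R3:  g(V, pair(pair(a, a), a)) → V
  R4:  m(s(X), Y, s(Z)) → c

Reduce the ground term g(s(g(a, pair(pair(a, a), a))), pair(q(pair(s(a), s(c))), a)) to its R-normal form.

1. g(s(g(a, pair(pair(a, a), a))), pair(q(pair(s(a), s(c))), a))  →  g(s(a), pair(q(pair(s(a), s(c))), a))   [R3 at 1.1]
2. g(s(a), pair(q(pair(s(a), s(c))), a))  →  g(s(a), pair(pair(a, a), a))   [R1 at 2.1]
3. g(s(a), pair(pair(a, a), a))  →  s(a)   [R3 at ε]

s(a)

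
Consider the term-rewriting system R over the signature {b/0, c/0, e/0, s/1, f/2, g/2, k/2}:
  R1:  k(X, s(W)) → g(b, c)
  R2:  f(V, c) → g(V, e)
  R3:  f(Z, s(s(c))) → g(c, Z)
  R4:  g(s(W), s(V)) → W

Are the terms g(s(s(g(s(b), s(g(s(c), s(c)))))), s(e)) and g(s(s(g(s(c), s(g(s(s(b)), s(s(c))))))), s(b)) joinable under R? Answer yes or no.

no — NF(t₁) = s(b), NF(t₂) = s(c)

Reduce t₁ = g(s(s(g(s(b), s(g(s(c), s(c)))))), s(e)):
1. g(s(s(g(s(b), s(g(s(c), s(c)))))), s(e))  →  s(g(s(b), s(g(s(c), s(c)))))   [R4 at ε]
2. s(g(s(b), s(g(s(c), s(c)))))  →  s(b)   [R4 at 1]

Reduce t₂ = g(s(s(g(s(c), s(g(s(s(b)), s(s(c))))))), s(b)):
1. g(s(s(g(s(c), s(g(s(s(b)), s(s(c))))))), s(b))  →  s(g(s(c), s(g(s(s(b)), s(s(c))))))   [R4 at ε]
2. s(g(s(c), s(g(s(s(b)), s(s(c))))))  →  s(c)   [R4 at 1]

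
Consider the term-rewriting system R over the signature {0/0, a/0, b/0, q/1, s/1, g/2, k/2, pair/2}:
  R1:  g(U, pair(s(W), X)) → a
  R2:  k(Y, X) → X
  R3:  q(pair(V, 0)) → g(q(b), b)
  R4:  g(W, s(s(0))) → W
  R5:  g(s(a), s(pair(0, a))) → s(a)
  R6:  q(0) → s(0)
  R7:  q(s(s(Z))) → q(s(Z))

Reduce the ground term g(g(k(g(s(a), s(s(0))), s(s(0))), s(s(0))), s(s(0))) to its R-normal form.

1. g(g(k(g(s(a), s(s(0))), s(s(0))), s(s(0))), s(s(0)))  →  g(k(g(s(a), s(s(0))), s(s(0))), s(s(0)))   [R4 at ε]
2. g(k(g(s(a), s(s(0))), s(s(0))), s(s(0)))  →  k(g(s(a), s(s(0))), s(s(0)))   [R4 at ε]
3. k(g(s(a), s(s(0))), s(s(0)))  →  s(s(0))   [R2 at ε]

s(s(0))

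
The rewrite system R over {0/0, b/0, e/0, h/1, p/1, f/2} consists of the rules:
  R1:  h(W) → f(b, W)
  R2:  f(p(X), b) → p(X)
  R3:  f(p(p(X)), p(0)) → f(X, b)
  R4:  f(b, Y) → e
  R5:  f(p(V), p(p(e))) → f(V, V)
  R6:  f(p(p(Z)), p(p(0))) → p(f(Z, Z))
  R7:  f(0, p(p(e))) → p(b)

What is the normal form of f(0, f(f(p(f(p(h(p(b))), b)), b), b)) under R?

1. f(0, f(f(p(f(p(h(p(b))), b)), b), b))  →  f(0, f(p(f(p(h(p(b))), b)), b))   [R2 at 2.1]
2. f(0, f(p(f(p(h(p(b))), b)), b))  →  f(0, p(f(p(h(p(b))), b)))   [R2 at 2]
3. f(0, p(f(p(h(p(b))), b)))  →  f(0, p(p(h(p(b)))))   [R2 at 2.1]
4. f(0, p(p(h(p(b)))))  →  f(0, p(p(f(b, p(b)))))   [R1 at 2.1.1]
5. f(0, p(p(f(b, p(b)))))  →  f(0, p(p(e)))   [R4 at 2.1.1]
6. f(0, p(p(e)))  →  p(b)   [R7 at ε]

p(b)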